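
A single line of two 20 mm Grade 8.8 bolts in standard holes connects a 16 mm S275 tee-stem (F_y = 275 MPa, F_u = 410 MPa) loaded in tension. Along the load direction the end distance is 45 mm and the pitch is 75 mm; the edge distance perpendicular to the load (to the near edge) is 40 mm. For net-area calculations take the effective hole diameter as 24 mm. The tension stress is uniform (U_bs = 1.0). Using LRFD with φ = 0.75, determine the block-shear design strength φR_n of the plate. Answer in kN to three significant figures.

Shear plane L_v = 45 + 1·75 = 120 mm; A_gv = 120 × 16 = 1920 mm².
A_nv = (120 − 1.5·24) × 16 = 1344 mm².
A_nt = (40 − 0.5·24) × 16 = 448 mm².
0.6 F_u A_nv = 330.6 kN; 0.6 F_y A_gv = 316.8 kN → shear yielding governs the shear term.
R_n = 316.8 + 1.0 × 410 × 448 / 1000 = 500.5 kN.
Design strength φR_n = 0.75 × 500.5 = 375 kN.

375 kN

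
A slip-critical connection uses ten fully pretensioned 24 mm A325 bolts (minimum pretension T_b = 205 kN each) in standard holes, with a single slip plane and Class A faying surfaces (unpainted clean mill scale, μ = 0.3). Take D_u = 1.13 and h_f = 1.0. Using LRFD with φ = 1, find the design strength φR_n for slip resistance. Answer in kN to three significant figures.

R_n = μ · D_u · h_f · T_b · n_s · n_b = 0.3 × 1.13 × 1.0 × 205 × 1 × 10 = 694.9 kN.
Design strength φR_n = 1 × 694.9 = 695 kN.

695 kN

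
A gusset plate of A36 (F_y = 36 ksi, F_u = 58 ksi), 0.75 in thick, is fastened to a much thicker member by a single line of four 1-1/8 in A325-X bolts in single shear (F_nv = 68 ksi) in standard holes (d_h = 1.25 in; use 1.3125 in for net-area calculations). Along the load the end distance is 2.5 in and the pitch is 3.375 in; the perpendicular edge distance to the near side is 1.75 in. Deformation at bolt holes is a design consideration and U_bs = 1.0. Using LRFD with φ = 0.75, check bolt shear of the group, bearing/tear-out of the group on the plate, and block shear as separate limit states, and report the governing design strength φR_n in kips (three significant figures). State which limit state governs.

189 kips (block shear governs)

Bolt shear: A_b = π·1.125²/4 = 0.994 in²; R_n = 68 × 0.994 × 4 × 1 = 270.4 kips → 0.75 × 270.4 = 203 kips.
Bearing: edge l_c = 1.875, r_n = 97.88 kips; interior l_c = 2.125, r_n = 110.9 kips; R_n = 97.88 + 3·110.9 = 430.6 kips → 323 kips.
Block shear: A_gv = 9.469, A_nv = 6.023, A_nt = 0.8203 in²; R_n = min(0.6F_uA_nv, 0.6F_yA_gv) + U_bs·F_u·A_nt = 252.1 kips → 189 kips.
Block shear governs: 189 kips.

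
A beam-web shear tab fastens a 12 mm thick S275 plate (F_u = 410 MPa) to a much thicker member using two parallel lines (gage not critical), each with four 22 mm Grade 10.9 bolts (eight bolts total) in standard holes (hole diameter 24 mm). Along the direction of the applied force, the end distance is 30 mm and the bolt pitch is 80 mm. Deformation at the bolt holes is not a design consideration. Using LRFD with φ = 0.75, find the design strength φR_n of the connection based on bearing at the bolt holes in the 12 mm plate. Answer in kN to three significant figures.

1660 kN

Per bolt r_n = 1.5 l_c t F_u ≤ 3.0 d t F_u; upper limit = 3.0 × 22 × 12 × 410 / 1000 = 324.7 kN.
Edge bolt: l_c = 30 − 24/2 = 18 mm → 1.5 × 18 × 12 × 410 / 1000 = 132.8 → r_n = 132.8 kN.
Interior bolts: l_c = 80 − 24 = 56 mm → 1.5 × 56 × 12 × 410 / 1000 = 413.3 → r_n = 324.7 kN.
R_n = 2 × 132.8 + 6 × 324.7 = 2214 kN.
Design strength φR_n = 0.75 × 2214 = 1660 kN.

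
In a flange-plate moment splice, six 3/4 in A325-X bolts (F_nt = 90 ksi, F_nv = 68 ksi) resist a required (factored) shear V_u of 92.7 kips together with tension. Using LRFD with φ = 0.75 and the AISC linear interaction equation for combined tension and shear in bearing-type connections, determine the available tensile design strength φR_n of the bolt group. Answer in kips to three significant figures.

A_b = π·0.75²/4 = 0.4418 in²; f_rv = 92.7 / (6 × 0.4418) = 34.97 ksi.
F'_nt = 1.3 F_nt − (F_nt / φF_nv) f_rv = 1.3·90 − (90/(0.75·68))·34.97 = 55.29 ksi, capped at F_nt → F'_nt = 55.29 ksi.
R_n = F'_nt · A_b · n = 55.29 × 0.4418 × 6 = 146.5 kips.
Design strength φR_n = 0.75 × 146.5 = 110 kips.

110 kips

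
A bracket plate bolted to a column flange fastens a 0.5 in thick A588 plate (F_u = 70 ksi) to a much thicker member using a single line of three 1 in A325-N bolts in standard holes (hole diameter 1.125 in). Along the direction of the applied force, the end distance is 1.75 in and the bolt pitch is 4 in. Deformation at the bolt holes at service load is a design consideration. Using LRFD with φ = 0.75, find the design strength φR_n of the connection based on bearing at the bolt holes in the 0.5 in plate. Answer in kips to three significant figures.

Per bolt r_n = 1.2 l_c t F_u ≤ 2.4 d t F_u; upper limit = 2.4 × 1 × 0.5 × 70 = 84 kips.
Edge bolt: l_c = 1.75 − 1.125/2 = 1.188 in → 1.2 × 1.188 × 0.5 × 70 = 49.88 → r_n = 49.88 kips.
Interior bolts: l_c = 4 − 1.125 = 2.875 in → 1.2 × 2.875 × 0.5 × 70 = 120.7 → r_n = 84 kips.
R_n = 1 × 49.88 + 2 × 84 = 217.9 kips.
Design strength φR_n = 0.75 × 217.9 = 163 kips.

163 kips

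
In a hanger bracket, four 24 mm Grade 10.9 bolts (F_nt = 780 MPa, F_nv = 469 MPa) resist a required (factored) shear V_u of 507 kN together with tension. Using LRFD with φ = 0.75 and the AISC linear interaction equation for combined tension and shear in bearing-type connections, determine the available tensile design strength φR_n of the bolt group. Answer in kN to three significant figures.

A_b = π·24²/4 = 452.4 mm²; f_rv = 507 × 1000 / (4 × 452.4) = 280.2 MPa.
F'_nt = 1.3 F_nt − (F_nt / φF_nv) f_rv = 1.3·780 − (780/(0.75·469))·280.2 = 392.7 MPa, capped at F_nt → F'_nt = 392.7 MPa.
R_n = F'_nt · A_b · n = 392.7 × 452.4 × 4 / 1000 = 710.6 kN.
Design strength φR_n = 0.75 × 710.6 = 533 kN.

533 kN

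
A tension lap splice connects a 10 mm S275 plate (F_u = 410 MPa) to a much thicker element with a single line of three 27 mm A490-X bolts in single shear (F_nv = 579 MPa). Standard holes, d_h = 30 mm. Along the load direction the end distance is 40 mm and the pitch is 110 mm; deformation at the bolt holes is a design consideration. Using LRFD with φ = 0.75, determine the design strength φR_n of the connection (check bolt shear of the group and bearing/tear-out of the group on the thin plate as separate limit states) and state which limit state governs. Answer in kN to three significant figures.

Bolt shear: A_b = π·27²/4 = 572.6 mm²; R_n = 579 × 572.6 × 3 × 1 / 1000 = 994.5 kN → 0.75 × 994.5 = 746 kN.
Bearing (1.2 l_c t F_u ≤ 2.4 d t F_u): upper limit = 2.4·27·10·410 / 1000 = 265.7 kN.
  Edge l_c = 40 − 30/2 = 25 → r_n = 123 kN; interior l_c = 110 − 30 = 80 → r_n = 265.7 kN.
  R_n,bearing = 1·123 + 2·265.7 = 654.4 kN → 0.75 × 654.4 = 491 kN.
Bearing governs: 491 kN.

491 kN (bearing governs)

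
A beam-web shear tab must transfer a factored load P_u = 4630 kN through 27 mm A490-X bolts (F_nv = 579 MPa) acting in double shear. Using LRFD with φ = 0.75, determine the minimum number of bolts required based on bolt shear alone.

10 bolts

A_b = π·27²/4 = 572.6 mm².
Per-bolt design strength φR_n = 0.75 × 579 × 572.6 × 2 / 1000 = 497.3 kN.
n ≥ 4630 / 497.3 = 9.311 → use 10 bolts.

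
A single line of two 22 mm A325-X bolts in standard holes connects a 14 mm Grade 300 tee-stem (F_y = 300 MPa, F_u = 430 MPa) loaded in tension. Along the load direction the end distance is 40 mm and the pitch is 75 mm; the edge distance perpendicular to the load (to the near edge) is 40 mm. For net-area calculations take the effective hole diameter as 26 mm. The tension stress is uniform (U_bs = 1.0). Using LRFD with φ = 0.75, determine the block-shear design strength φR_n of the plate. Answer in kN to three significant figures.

328 kN

Shear plane L_v = 40 + 1·75 = 115 mm; A_gv = 115 × 14 = 1610 mm².
A_nv = (115 − 1.5·26) × 14 = 1064 mm².
A_nt = (40 − 0.5·26) × 14 = 378 mm².
0.6 F_u A_nv = 274.5 kN; 0.6 F_y A_gv = 289.8 kN → shear rupture governs the shear term.
R_n = 274.5 + 1.0 × 430 × 378 / 1000 = 437.1 kN.
Design strength φR_n = 0.75 × 437.1 = 328 kN.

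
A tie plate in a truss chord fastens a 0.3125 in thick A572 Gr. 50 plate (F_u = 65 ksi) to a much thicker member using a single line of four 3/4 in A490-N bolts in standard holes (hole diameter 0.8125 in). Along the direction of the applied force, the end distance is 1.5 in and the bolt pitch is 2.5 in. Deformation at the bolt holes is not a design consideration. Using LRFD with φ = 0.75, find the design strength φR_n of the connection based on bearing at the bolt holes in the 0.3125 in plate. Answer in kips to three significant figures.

Per bolt r_n = 1.5 l_c t F_u ≤ 3.0 d t F_u; upper limit = 3.0 × 0.75 × 0.3125 × 65 = 45.7 kips.
Edge bolt: l_c = 1.5 − 0.8125/2 = 1.094 in → 1.5 × 1.094 × 0.3125 × 65 = 33.33 → r_n = 33.33 kips.
Interior bolts: l_c = 2.5 − 0.8125 = 1.688 in → 1.5 × 1.688 × 0.3125 × 65 = 51.42 → r_n = 45.7 kips.
R_n = 1 × 33.33 + 3 × 45.7 = 170.4 kips.
Design strength φR_n = 0.75 × 170.4 = 128 kips.

128 kips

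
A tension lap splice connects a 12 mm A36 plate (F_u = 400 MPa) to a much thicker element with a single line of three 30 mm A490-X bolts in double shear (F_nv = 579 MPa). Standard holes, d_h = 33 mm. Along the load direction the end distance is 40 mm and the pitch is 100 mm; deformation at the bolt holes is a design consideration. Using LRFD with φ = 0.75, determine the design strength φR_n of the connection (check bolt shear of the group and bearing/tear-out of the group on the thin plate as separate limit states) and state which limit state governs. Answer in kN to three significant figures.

Bolt shear: A_b = π·30²/4 = 706.9 mm²; R_n = 579 × 706.9 × 3 × 2 / 1000 = 2456 kN → 0.75 × 2456 = 1840 kN.
Bearing (1.2 l_c t F_u ≤ 2.4 d t F_u): upper limit = 2.4·30·12·400 / 1000 = 345.6 kN.
  Edge l_c = 40 − 33/2 = 23.5 → r_n = 135.4 kN; interior l_c = 100 − 33 = 67 → r_n = 345.6 kN.
  R_n,bearing = 1·135.4 + 2·345.6 = 826.6 kN → 0.75 × 826.6 = 620 kN.
Bearing governs: 620 kN.

620 kN (bearing governs)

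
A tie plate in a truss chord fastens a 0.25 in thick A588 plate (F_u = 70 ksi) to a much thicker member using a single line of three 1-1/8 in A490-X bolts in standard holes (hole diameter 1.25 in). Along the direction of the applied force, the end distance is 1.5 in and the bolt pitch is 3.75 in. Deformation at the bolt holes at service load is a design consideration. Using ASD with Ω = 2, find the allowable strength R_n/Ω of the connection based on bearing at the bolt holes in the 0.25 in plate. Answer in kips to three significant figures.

56.4 kips

Per bolt r_n = 1.2 l_c t F_u ≤ 2.4 d t F_u; upper limit = 2.4 × 1.125 × 0.25 × 70 = 47.25 kips.
Edge bolt: l_c = 1.5 − 1.25/2 = 0.875 in → 1.2 × 0.875 × 0.25 × 70 = 18.38 → r_n = 18.38 kips.
Interior bolts: l_c = 3.75 − 1.25 = 2.5 in → 1.2 × 2.5 × 0.25 × 70 = 52.5 → r_n = 47.25 kips.
R_n = 1 × 18.38 + 2 × 47.25 = 112.9 kips.
Allowable strength R_n/Ω = 112.9 / 2 = 56.4 kips.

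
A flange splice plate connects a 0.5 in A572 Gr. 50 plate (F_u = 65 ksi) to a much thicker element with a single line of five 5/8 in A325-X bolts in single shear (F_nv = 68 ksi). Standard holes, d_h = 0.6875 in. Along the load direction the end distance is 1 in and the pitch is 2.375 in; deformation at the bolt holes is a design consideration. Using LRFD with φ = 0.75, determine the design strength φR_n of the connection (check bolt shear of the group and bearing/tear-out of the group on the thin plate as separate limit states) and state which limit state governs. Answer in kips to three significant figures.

Bolt shear: A_b = π·0.625²/4 = 0.3068 in²; R_n = 68 × 0.3068 × 5 × 1 = 104.3 kips → 0.75 × 104.3 = 78.2 kips.
Bearing (1.2 l_c t F_u ≤ 2.4 d t F_u): upper limit = 2.4·0.625·0.5·65 = 48.75 kips.
  Edge l_c = 1 − 0.6875/2 = 0.6562 → r_n = 25.59 kips; interior l_c = 2.375 − 0.6875 = 1.688 → r_n = 48.75 kips.
  R_n,bearing = 1·25.59 + 4·48.75 = 220.6 kips → 0.75 × 220.6 = 165 kips.
Bolt shear governs: 78.2 kips.

78.2 kips (bolt shear governs)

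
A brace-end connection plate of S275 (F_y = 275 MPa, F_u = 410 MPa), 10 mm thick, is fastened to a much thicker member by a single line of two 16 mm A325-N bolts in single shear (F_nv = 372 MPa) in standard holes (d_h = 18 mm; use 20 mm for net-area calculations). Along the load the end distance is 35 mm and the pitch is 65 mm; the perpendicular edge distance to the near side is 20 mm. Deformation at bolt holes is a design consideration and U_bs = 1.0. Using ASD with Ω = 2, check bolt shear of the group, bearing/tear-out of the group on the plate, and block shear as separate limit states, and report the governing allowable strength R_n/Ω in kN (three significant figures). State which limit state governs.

Bolt shear: A_b = π·16²/4 = 201.1 mm²; R_n = 372 × 201.1 × 2 × 1 / 1000 = 149.6 kN → 149.6 / 2 = 74.8 kN.
Bearing: edge l_c = 26, r_n = 127.9 kN; interior l_c = 47, r_n = 157.4 kN; R_n = 127.9 + 1·157.4 = 285.4 kN → 143 kN.
Block shear: A_gv = 1000, A_nv = 700, A_nt = 100 mm²; R_n = min(0.6F_uA_nv, 0.6F_yA_gv) + U_bs·F_u·A_nt = 206 kN → 103 kN.
Bolt shear governs: 74.8 kN.

74.8 kN (bolt shear governs)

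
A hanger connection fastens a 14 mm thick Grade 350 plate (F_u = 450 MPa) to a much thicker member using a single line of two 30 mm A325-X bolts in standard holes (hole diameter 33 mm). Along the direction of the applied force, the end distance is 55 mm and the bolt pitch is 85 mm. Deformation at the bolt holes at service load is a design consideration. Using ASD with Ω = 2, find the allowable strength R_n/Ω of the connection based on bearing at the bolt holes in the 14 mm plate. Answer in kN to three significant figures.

Per bolt r_n = 1.2 l_c t F_u ≤ 2.4 d t F_u; upper limit = 2.4 × 30 × 14 × 450 / 1000 = 453.6 kN.
Edge bolt: l_c = 55 − 33/2 = 38.5 mm → 1.2 × 38.5 × 14 × 450 / 1000 = 291.1 → r_n = 291.1 kN.
Interior bolts: l_c = 85 − 33 = 52 mm → 1.2 × 52 × 14 × 450 / 1000 = 393.1 → r_n = 393.1 kN.
R_n = 1 × 291.1 + 1 × 393.1 = 684.2 kN.
Allowable strength R_n/Ω = 684.2 / 2 = 342 kN.

342 kN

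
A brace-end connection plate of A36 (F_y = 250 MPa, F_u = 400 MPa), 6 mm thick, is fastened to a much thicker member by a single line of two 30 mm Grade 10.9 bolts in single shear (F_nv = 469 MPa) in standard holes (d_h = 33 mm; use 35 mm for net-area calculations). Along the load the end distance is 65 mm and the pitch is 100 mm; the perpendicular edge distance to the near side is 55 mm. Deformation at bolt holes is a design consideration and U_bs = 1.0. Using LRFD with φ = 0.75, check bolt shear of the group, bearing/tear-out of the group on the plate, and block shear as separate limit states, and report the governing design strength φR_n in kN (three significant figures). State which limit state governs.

179 kN (block shear governs)

Bolt shear: A_b = π·30²/4 = 706.9 mm²; R_n = 469 × 706.9 × 2 × 1 / 1000 = 663 kN → 0.75 × 663 = 497 kN.
Bearing: edge l_c = 48.5, r_n = 139.7 kN; interior l_c = 67, r_n = 172.8 kN; R_n = 139.7 + 1·172.8 = 312.5 kN → 234 kN.
Block shear: A_gv = 990, A_nv = 675, A_nt = 225 mm²; R_n = min(0.6F_uA_nv, 0.6F_yA_gv) + U_bs·F_u·A_nt = 238.5 kN → 179 kN.
Block shear governs: 179 kN.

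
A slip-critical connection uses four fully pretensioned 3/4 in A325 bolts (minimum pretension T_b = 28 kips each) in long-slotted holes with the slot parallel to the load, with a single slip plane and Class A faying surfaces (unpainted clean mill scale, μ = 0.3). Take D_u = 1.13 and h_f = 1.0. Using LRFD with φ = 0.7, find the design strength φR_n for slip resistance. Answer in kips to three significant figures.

R_n = μ · D_u · h_f · T_b · n_s · n_b = 0.3 × 1.13 × 1.0 × 28 × 1 × 4 = 37.97 kips.
Design strength φR_n = 0.7 × 37.97 = 26.6 kips.

26.6 kips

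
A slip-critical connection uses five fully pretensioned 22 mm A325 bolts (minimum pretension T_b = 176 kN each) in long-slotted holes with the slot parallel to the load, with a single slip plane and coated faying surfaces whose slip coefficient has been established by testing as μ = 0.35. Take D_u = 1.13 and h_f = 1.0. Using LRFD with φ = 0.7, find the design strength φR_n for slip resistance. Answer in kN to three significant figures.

244 kN

R_n = μ · D_u · h_f · T_b · n_s · n_b = 0.35 × 1.13 × 1.0 × 176 × 1 × 5 = 348 kN.
Design strength φR_n = 0.7 × 348 = 244 kN.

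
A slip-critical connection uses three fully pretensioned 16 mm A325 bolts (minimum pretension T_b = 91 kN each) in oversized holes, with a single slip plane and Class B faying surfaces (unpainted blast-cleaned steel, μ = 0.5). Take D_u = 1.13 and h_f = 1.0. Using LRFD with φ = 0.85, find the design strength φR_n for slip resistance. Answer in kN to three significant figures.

R_n = μ · D_u · h_f · T_b · n_s · n_b = 0.5 × 1.13 × 1.0 × 91 × 1 × 3 = 154.2 kN.
Design strength φR_n = 0.85 × 154.2 = 131 kN.

131 kN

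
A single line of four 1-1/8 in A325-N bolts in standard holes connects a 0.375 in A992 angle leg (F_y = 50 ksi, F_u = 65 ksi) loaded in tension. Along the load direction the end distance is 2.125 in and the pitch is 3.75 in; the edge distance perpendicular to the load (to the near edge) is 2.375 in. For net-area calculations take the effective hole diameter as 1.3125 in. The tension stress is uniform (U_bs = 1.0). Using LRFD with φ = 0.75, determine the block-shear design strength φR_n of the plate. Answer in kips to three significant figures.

Shear plane L_v = 2.125 + 3·3.75 = 13.38 in; A_gv = 13.38 × 0.375 = 5.016 in².
A_nv = (13.38 − 3.5·1.3125) × 0.375 = 3.293 in².
A_nt = (2.375 − 0.5·1.3125) × 0.375 = 0.6445 in².
0.6 F_u A_nv = 128.4 kips; 0.6 F_y A_gv = 150.5 kips → shear rupture governs the shear term.
R_n = 128.4 + 1.0 × 65 × 0.6445 = 170.3 kips.
Design strength φR_n = 0.75 × 170.3 = 128 kips.

128 kips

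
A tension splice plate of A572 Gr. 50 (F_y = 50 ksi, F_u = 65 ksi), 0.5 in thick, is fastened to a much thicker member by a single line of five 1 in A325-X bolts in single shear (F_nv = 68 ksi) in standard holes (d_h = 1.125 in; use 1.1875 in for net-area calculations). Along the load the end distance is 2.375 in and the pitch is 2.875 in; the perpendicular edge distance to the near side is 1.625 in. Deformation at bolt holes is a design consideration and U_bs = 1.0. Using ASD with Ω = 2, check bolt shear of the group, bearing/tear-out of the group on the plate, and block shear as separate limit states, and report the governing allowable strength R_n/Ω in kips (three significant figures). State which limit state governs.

Bolt shear: A_b = π·1²/4 = 0.7854 in²; R_n = 68 × 0.7854 × 5 × 1 = 267 kips → 267 / 2 = 134 kips.
Bearing: edge l_c = 1.812, r_n = 70.69 kips; interior l_c = 1.75, r_n = 68.25 kips; R_n = 70.69 + 4·68.25 = 343.7 kips → 172 kips.
Block shear: A_gv = 6.938, A_nv = 4.266, A_nt = 0.5156 in²; R_n = min(0.6F_uA_nv, 0.6F_yA_gv) + U_bs·F_u·A_nt = 199.9 kips → 99.9 kips.
Block shear governs: 99.9 kips.

99.9 kips (block shear governs)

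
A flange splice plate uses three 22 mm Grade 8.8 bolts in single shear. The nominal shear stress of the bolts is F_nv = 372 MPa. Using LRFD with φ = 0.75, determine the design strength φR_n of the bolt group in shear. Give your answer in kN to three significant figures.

A_b = π × 22² / 4 = 380.1 mm².
R_n = F_nv · A_b · n · n_s = 372 × 380.1 × 3 × 1 / 1000 = 424.2 kN.
Design strength φR_n = 0.75 × 424.2 = 318 kN.

318 kN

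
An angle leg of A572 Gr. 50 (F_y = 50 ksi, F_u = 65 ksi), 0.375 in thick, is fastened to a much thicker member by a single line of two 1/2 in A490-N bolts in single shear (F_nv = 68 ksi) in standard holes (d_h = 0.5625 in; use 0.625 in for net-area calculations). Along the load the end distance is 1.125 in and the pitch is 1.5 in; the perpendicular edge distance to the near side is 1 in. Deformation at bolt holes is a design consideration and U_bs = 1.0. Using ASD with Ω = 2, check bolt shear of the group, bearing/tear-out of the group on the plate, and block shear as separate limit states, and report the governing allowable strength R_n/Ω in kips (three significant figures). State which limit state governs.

Bolt shear: A_b = π·0.5²/4 = 0.1963 in²; R_n = 68 × 0.1963 × 2 × 1 = 26.7 kips → 26.7 / 2 = 13.4 kips.
Bearing: edge l_c = 0.8438, r_n = 24.68 kips; interior l_c = 0.9375, r_n = 27.42 kips; R_n = 24.68 + 1·27.42 = 52.1 kips → 26.1 kips.
Block shear: A_gv = 0.9844, A_nv = 0.6328, A_nt = 0.2578 in²; R_n = min(0.6F_uA_nv, 0.6F_yA_gv) + U_bs·F_u·A_nt = 41.44 kips → 20.7 kips.
Bolt shear governs: 13.4 kips.

13.4 kips (bolt shear governs)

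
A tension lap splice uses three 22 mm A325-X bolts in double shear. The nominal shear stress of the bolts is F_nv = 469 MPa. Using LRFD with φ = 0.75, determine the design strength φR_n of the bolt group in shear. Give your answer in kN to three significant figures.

A_b = π × 22² / 4 = 380.1 mm².
R_n = F_nv · A_b · n · n_s = 469 × 380.1 × 3 × 2 / 1000 = 1070 kN.
Design strength φR_n = 0.75 × 1070 = 802 kN.

802 kN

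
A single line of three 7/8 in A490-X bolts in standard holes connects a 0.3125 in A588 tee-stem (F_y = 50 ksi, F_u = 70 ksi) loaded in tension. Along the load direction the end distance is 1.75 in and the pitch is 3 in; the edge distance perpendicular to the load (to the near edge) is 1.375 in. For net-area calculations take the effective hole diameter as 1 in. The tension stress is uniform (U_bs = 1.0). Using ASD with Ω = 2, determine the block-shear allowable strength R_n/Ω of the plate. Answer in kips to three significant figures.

44 kips

Shear plane L_v = 1.75 + 2·3 = 7.75 in; A_gv = 7.75 × 0.3125 = 2.422 in².
A_nv = (7.75 − 2.5·1) × 0.3125 = 1.641 in².
A_nt = (1.375 − 0.5·1) × 0.3125 = 0.2734 in².
0.6 F_u A_nv = 68.91 kips; 0.6 F_y A_gv = 72.66 kips → shear rupture governs the shear term.
R_n = 68.91 + 1.0 × 70 × 0.2734 = 88.05 kips.
Allowable strength R_n/Ω = 88.05 / 2 = 44 kips.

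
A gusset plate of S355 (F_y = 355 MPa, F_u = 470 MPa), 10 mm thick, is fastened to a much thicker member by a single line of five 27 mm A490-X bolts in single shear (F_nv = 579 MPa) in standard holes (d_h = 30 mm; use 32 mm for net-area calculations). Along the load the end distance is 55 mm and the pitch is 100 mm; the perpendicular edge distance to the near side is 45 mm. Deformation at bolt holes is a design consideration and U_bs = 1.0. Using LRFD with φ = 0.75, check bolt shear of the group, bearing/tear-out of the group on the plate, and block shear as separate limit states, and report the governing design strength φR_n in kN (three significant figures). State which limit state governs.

Bolt shear: A_b = π·27²/4 = 572.6 mm²; R_n = 579 × 572.6 × 5 × 1 / 1000 = 1658 kN → 0.75 × 1658 = 1240 kN.
Bearing: edge l_c = 40, r_n = 225.6 kN; interior l_c = 70, r_n = 304.6 kN; R_n = 225.6 + 4·304.6 = 1444 kN → 1080 kN.
Block shear: A_gv = 4550, A_nv = 3110, A_nt = 290 mm²; R_n = min(0.6F_uA_nv, 0.6F_yA_gv) + U_bs·F_u·A_nt = 1013 kN → 760 kN.
Block shear governs: 760 kN.

760 kN (block shear governs)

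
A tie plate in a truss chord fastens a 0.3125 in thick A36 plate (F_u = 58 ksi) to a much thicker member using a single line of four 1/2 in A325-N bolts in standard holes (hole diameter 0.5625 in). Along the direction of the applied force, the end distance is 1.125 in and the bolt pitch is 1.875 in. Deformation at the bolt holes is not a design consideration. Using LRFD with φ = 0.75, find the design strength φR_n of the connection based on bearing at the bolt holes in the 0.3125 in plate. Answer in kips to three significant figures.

78.4 kips

Per bolt r_n = 1.5 l_c t F_u ≤ 3.0 d t F_u; upper limit = 3.0 × 0.5 × 0.3125 × 58 = 27.19 kips.
Edge bolt: l_c = 1.125 − 0.5625/2 = 0.8438 in → 1.5 × 0.8438 × 0.3125 × 58 = 22.94 → r_n = 22.94 kips.
Interior bolts: l_c = 1.875 − 0.5625 = 1.312 in → 1.5 × 1.312 × 0.3125 × 58 = 35.68 → r_n = 27.19 kips.
R_n = 1 × 22.94 + 3 × 27.19 = 104.5 kips.
Design strength φR_n = 0.75 × 104.5 = 78.4 kips.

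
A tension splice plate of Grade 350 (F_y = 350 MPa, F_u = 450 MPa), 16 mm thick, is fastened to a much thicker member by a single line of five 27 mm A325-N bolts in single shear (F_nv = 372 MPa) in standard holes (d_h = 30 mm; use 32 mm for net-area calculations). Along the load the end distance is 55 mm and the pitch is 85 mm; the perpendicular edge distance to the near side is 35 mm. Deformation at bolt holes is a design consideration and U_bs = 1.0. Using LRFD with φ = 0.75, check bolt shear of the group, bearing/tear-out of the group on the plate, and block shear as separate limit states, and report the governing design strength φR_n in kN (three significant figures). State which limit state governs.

799 kN (bolt shear governs)

Bolt shear: A_b = π·27²/4 = 572.6 mm²; R_n = 372 × 572.6 × 5 × 1 / 1000 = 1065 kN → 0.75 × 1065 = 799 kN.
Bearing: edge l_c = 40, r_n = 345.6 kN; interior l_c = 55, r_n = 466.6 kN; R_n = 345.6 + 4·466.6 = 2212 kN → 1660 kN.
Block shear: A_gv = 6320, A_nv = 4016, A_nt = 304 mm²; R_n = min(0.6F_uA_nv, 0.6F_yA_gv) + U_bs·F_u·A_nt = 1221 kN → 916 kN.
Bolt shear governs: 799 kN.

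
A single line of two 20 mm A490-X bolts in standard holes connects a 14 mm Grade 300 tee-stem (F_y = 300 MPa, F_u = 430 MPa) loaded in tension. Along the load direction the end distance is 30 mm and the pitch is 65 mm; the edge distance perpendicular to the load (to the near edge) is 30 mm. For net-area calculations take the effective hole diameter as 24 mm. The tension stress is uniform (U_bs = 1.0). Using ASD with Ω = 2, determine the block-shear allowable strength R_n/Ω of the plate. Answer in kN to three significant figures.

Shear plane L_v = 30 + 1·65 = 95 mm; A_gv = 95 × 14 = 1330 mm².
A_nv = (95 − 1.5·24) × 14 = 826 mm².
A_nt = (30 − 0.5·24) × 14 = 252 mm².
0.6 F_u A_nv = 213.1 kN; 0.6 F_y A_gv = 239.4 kN → shear rupture governs the shear term.
R_n = 213.1 + 1.0 × 430 × 252 / 1000 = 321.5 kN.
Allowable strength R_n/Ω = 321.5 / 2 = 161 kN.

161 kN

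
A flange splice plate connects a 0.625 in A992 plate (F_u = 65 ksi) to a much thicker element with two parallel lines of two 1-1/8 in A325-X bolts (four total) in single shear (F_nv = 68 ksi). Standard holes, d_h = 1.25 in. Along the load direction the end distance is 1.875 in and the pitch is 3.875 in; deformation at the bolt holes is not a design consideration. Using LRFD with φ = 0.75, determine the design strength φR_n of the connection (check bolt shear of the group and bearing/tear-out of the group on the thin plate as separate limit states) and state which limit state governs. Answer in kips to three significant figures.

Bolt shear: A_b = π·1.125²/4 = 0.994 in²; R_n = 68 × 0.994 × 4 × 1 = 270.4 kips → 0.75 × 270.4 = 203 kips.
Bearing (1.5 l_c t F_u ≤ 3.0 d t F_u): upper limit = 3.0·1.125·0.625·65 = 137.1 kips.
  Edge l_c = 1.875 − 1.25/2 = 1.25 → r_n = 76.17 kips; interior l_c = 3.875 − 1.25 = 2.625 → r_n = 137.1 kips.
  R_n,bearing = 2·76.17 + 2·137.1 = 426.6 kips → 0.75 × 426.6 = 320 kips.
Bolt shear governs: 203 kips.

203 kips (bolt shear governs)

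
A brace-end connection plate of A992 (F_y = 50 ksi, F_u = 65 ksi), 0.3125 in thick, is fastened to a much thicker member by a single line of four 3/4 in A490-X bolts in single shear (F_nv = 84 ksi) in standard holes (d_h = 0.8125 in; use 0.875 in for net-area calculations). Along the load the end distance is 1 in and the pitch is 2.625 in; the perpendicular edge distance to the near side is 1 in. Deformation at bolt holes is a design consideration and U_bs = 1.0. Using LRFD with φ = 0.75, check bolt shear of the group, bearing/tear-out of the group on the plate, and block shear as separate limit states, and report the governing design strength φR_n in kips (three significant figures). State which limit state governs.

Bolt shear: A_b = π·0.75²/4 = 0.4418 in²; R_n = 84 × 0.4418 × 4 × 1 = 148.4 kips → 0.75 × 148.4 = 111 kips.
Bearing: edge l_c = 0.5938, r_n = 14.47 kips; interior l_c = 1.812, r_n = 36.56 kips; R_n = 14.47 + 3·36.56 = 124.2 kips → 93.1 kips.
Block shear: A_gv = 2.773, A_nv = 1.816, A_nt = 0.1758 in²; R_n = min(0.6F_uA_nv, 0.6F_yA_gv) + U_bs·F_u·A_nt = 82.27 kips → 61.7 kips.
Block shear governs: 61.7 kips.

61.7 kips (block shear governs)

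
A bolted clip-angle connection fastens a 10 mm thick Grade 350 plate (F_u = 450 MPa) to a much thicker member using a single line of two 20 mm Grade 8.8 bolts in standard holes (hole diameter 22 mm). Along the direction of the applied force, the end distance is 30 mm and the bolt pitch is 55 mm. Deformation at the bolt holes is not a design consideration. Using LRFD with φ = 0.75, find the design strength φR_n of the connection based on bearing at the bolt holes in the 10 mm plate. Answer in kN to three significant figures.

263 kN

Per bolt r_n = 1.5 l_c t F_u ≤ 3.0 d t F_u; upper limit = 3.0 × 20 × 10 × 450 / 1000 = 270 kN.
Edge bolt: l_c = 30 − 22/2 = 19 mm → 1.5 × 19 × 10 × 450 / 1000 = 128.2 → r_n = 128.2 kN.
Interior bolts: l_c = 55 − 22 = 33 mm → 1.5 × 33 × 10 × 450 / 1000 = 222.8 → r_n = 222.8 kN.
R_n = 1 × 128.2 + 1 × 222.8 = 351 kN.
Design strength φR_n = 0.75 × 351 = 263 kN.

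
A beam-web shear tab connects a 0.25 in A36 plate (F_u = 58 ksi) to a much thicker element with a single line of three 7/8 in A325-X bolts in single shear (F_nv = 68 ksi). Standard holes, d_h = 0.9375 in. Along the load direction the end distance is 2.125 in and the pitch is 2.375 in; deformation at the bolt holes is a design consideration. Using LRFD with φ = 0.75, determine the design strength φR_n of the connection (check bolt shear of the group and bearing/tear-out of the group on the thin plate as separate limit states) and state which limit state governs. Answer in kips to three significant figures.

59.1 kips (bearing governs)

Bolt shear: A_b = π·0.875²/4 = 0.6013 in²; R_n = 68 × 0.6013 × 3 × 1 = 122.7 kips → 0.75 × 122.7 = 92 kips.
Bearing (1.2 l_c t F_u ≤ 2.4 d t F_u): upper limit = 2.4·0.875·0.25·58 = 30.45 kips.
  Edge l_c = 2.125 − 0.9375/2 = 1.656 → r_n = 28.82 kips; interior l_c = 2.375 − 0.9375 = 1.438 → r_n = 25.01 kips.
  R_n,bearing = 1·28.82 + 2·25.01 = 78.84 kips → 0.75 × 78.84 = 59.1 kips.
Bearing governs: 59.1 kips.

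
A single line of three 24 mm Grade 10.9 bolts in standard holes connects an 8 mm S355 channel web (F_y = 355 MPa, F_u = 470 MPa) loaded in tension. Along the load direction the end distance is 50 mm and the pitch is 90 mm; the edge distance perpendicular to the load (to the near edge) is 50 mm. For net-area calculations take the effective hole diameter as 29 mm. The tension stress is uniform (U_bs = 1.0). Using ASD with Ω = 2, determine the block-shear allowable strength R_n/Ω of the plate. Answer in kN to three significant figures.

244 kN

Shear plane L_v = 50 + 2·90 = 230 mm; A_gv = 230 × 8 = 1840 mm².
A_nv = (230 − 2.5·29) × 8 = 1260 mm².
A_nt = (50 − 0.5·29) × 8 = 284 mm².
0.6 F_u A_nv = 355.3 kN; 0.6 F_y A_gv = 391.9 kN → shear rupture governs the shear term.
R_n = 355.3 + 1.0 × 470 × 284 / 1000 = 488.8 kN.
Allowable strength R_n/Ω = 488.8 / 2 = 244 kN.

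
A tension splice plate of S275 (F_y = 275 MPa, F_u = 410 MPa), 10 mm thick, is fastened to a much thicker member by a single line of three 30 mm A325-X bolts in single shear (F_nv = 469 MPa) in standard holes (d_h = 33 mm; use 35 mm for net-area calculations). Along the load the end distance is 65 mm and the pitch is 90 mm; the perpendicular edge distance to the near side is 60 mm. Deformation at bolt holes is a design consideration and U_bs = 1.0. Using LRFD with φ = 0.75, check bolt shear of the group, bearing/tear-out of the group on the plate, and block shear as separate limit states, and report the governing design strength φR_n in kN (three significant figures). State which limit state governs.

Bolt shear: A_b = π·30²/4 = 706.9 mm²; R_n = 469 × 706.9 × 3 × 1 / 1000 = 994.5 kN → 0.75 × 994.5 = 746 kN.
Bearing: edge l_c = 48.5, r_n = 238.6 kN; interior l_c = 57, r_n = 280.4 kN; R_n = 238.6 + 2·280.4 = 799.5 kN → 600 kN.
Block shear: A_gv = 2450, A_nv = 1575, A_nt = 425 mm²; R_n = min(0.6F_uA_nv, 0.6F_yA_gv) + U_bs·F_u·A_nt = 561.7 kN → 421 kN.
Block shear governs: 421 kN.

421 kN (block shear governs)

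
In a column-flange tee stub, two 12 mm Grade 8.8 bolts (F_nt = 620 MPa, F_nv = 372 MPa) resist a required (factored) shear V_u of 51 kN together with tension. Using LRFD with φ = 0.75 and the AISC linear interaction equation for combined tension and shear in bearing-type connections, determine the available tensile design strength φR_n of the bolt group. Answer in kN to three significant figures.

51.7 kN

A_b = π·12²/4 = 113.1 mm²; f_rv = 51 × 1000 / (2 × 113.1) = 225.5 MPa.
F'_nt = 1.3 F_nt − (F_nt / φF_nv) f_rv = 1.3·620 − (620/(0.75·372))·225.5 = 305 MPa, capped at F_nt → F'_nt = 305 MPa.
R_n = F'_nt · A_b · n = 305 × 113.1 × 2 / 1000 = 68.98 kN.
Design strength φR_n = 0.75 × 68.98 = 51.7 kN.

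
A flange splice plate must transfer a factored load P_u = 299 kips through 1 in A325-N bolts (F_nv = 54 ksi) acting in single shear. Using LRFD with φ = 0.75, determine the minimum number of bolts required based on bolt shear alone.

10 bolts

A_b = π·1²/4 = 0.7854 in².
Per-bolt design strength φR_n = 0.75 × 54 × 0.7854 × 1 = 31.81 kips.
n ≥ 299 / 31.81 = 9.4 → use 10 bolts.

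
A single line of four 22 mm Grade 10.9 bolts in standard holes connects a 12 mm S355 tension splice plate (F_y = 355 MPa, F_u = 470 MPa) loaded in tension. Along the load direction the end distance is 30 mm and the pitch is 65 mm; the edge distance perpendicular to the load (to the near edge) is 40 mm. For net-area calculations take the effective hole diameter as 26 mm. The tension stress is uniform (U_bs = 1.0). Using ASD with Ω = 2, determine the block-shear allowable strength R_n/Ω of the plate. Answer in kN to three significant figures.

Shear plane L_v = 30 + 3·65 = 225 mm; A_gv = 225 × 12 = 2700 mm².
A_nv = (225 − 3.5·26) × 12 = 1608 mm².
A_nt = (40 − 0.5·26) × 12 = 324 mm².
0.6 F_u A_nv = 453.5 kN; 0.6 F_y A_gv = 575.1 kN → shear rupture governs the shear term.
R_n = 453.5 + 1.0 × 470 × 324 / 1000 = 605.7 kN.
Allowable strength R_n/Ω = 605.7 / 2 = 303 kN.

303 kN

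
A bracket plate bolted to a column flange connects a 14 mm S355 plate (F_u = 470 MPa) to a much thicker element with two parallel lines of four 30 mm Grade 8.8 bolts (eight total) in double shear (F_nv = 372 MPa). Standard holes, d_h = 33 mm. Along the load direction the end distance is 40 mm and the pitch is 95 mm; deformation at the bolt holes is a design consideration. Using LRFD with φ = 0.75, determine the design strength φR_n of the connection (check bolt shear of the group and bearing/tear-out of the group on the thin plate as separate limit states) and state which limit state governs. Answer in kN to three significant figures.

2410 kN (bearing governs)

Bolt shear: A_b = π·30²/4 = 706.9 mm²; R_n = 372 × 706.9 × 8 × 2 / 1000 = 4207 kN → 0.75 × 4207 = 3160 kN.
Bearing (1.2 l_c t F_u ≤ 2.4 d t F_u): upper limit = 2.4·30·14·470 / 1000 = 473.8 kN.
  Edge l_c = 40 − 33/2 = 23.5 → r_n = 185.6 kN; interior l_c = 95 − 33 = 62 → r_n = 473.8 kN.
  R_n,bearing = 2·185.6 + 6·473.8 = 3214 kN → 0.75 × 3214 = 2410 kN.
Bearing governs: 2410 kN.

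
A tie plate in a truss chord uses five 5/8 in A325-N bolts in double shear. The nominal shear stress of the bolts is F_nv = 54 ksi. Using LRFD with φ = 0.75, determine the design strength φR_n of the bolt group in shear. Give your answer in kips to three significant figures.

A_b = π × 0.625² / 4 = 0.3068 in².
R_n = F_nv · A_b · n · n_s = 54 × 0.3068 × 5 × 2 = 165.7 kips.
Design strength φR_n = 0.75 × 165.7 = 124 kips.

124 kips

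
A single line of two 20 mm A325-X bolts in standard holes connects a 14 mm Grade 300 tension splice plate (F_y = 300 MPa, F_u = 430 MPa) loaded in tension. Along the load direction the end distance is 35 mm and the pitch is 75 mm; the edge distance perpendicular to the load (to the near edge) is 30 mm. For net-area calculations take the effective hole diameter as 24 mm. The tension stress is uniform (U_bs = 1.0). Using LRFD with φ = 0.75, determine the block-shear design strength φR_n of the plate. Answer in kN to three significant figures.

282 kN

Shear plane L_v = 35 + 1·75 = 110 mm; A_gv = 110 × 14 = 1540 mm².
A_nv = (110 − 1.5·24) × 14 = 1036 mm².
A_nt = (30 − 0.5·24) × 14 = 252 mm².
0.6 F_u A_nv = 267.3 kN; 0.6 F_y A_gv = 277.2 kN → shear rupture governs the shear term.
R_n = 267.3 + 1.0 × 430 × 252 / 1000 = 375.6 kN.
Design strength φR_n = 0.75 × 375.6 = 282 kN.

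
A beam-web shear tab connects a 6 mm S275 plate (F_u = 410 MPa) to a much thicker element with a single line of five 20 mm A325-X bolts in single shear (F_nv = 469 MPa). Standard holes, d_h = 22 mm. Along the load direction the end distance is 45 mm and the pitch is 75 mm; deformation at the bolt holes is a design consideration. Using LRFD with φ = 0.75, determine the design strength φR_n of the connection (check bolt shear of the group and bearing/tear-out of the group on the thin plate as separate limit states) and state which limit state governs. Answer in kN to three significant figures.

430 kN (bearing governs)

Bolt shear: A_b = π·20²/4 = 314.2 mm²; R_n = 469 × 314.2 × 5 × 1 / 1000 = 736.7 kN → 0.75 × 736.7 = 553 kN.
Bearing (1.2 l_c t F_u ≤ 2.4 d t F_u): upper limit = 2.4·20·6·410 / 1000 = 118.1 kN.
  Edge l_c = 45 − 22/2 = 34 → r_n = 100.4 kN; interior l_c = 75 − 22 = 53 → r_n = 118.1 kN.
  R_n,bearing = 1·100.4 + 4·118.1 = 572.7 kN → 0.75 × 572.7 = 430 kN.
Bearing governs: 430 kN.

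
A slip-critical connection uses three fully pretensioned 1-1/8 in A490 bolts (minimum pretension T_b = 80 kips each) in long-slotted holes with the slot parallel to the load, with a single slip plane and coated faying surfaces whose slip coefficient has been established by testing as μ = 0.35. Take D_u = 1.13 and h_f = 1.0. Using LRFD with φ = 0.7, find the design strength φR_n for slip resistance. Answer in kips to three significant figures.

R_n = μ · D_u · h_f · T_b · n_s · n_b = 0.35 × 1.13 × 1.0 × 80 × 1 × 3 = 94.92 kips.
Design strength φR_n = 0.7 × 94.92 = 66.4 kips.

66.4 kips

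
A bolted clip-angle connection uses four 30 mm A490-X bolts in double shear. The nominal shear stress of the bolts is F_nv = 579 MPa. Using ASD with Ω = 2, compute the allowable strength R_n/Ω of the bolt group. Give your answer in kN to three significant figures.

1640 kN

A_b = π × 30² / 4 = 706.9 mm².
R_n = F_nv · A_b · n · n_s = 579 × 706.9 × 4 × 2 / 1000 = 3274 kN.
Allowable strength R_n/Ω = 3274 / 2 = 1640 kN.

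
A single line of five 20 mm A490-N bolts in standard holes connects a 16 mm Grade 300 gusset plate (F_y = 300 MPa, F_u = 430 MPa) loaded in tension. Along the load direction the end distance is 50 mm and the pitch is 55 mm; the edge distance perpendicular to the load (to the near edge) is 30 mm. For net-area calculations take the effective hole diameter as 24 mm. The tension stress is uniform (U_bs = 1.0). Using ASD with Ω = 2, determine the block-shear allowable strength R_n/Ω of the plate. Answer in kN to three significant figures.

396 kN

Shear plane L_v = 50 + 4·55 = 270 mm; A_gv = 270 × 16 = 4320 mm².
A_nv = (270 − 4.5·24) × 16 = 2592 mm².
A_nt = (30 − 0.5·24) × 16 = 288 mm².
0.6 F_u A_nv = 668.7 kN; 0.6 F_y A_gv = 777.6 kN → shear rupture governs the shear term.
R_n = 668.7 + 1.0 × 430 × 288 / 1000 = 792.6 kN.
Allowable strength R_n/Ω = 792.6 / 2 = 396 kN.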